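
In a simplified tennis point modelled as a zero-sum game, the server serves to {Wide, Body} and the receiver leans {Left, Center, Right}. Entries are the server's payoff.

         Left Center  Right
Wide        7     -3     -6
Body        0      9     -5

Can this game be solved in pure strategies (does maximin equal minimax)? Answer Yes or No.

Yes

Row minima: Wide → -6, Body → -5; maximin = -5.
Column maxima: Left → 7, Center → 9, Right → -5; minimax = -5.
maximin = minimax = -5, so a saddle point exists.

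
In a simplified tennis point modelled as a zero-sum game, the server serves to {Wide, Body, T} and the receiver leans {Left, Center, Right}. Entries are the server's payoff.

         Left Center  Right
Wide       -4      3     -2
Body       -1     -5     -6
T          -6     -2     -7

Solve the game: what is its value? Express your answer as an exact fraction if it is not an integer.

-22/7

Row minima: Wide → -4, Body → -6, T → -7; maximin = -4.
Column maxima: Left → -1, Center → 3, Right → -2; minimax = -2.
-4 ≠ -2, so there is no saddle point; optimal play is mixed.
T is strictly dominated by Wide, so the server never plays it.
Center is strictly dominated by Right (it gives the server strictly more in every row), so the receiver never plays it.
On the remaining 2×2 (Wide, Body vs Left, Right):
Let the server play Wide with probability p. Expected payoff against Left: (-4)p + (-1)(1−p) = −3p − 1; against Right: (-2)p + (-6)(1−p) = 4p − 6.
Setting these equal: −3p − 1 = 4p − 6 ⇒ −7p = -5 ⇒ p = 5/7, and the value is (-3)·(5/7) − 1 = -22/7.
For the receiver: with q = P(Left), equating Wide's and Body's payoffs gives −2q − 2 = 5q − 6 ⇒ q = 4/7.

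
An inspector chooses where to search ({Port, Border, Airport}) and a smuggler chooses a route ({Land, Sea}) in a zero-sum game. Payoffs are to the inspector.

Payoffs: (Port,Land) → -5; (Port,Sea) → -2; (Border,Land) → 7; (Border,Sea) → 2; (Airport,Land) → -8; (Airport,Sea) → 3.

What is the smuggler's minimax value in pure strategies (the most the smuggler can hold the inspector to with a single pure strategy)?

3

Column maxima: Land → 7, Sea → 3.
The smallest of these is 3.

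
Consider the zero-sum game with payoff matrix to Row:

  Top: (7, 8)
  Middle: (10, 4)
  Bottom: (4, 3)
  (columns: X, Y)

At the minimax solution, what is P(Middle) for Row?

Row minima: Top → 7, Middle → 4, Bottom → 3; maximin = 7.
Column maxima: X → 10, Y → 8; minimax = 8.
7 ≠ 8, so there is no saddle point; optimal play is mixed.
Bottom is strictly dominated by Top, so Row never plays it.
On the remaining 2×2 (Top, Middle vs X, Y):
Let Row play Top with probability p. Expected payoff against X: 7p + 10(1−p) = −3p + 10; against Y: 8p + 4(1−p) = 4p + 4.
Setting these equal: −3p + 10 = 4p + 4 ⇒ −7p = -6 ⇒ p = 6/7, and the value is (-3)·(6/7) + 10 = 52/7.
For Column: with q = P(X), equating Top's and Middle's payoffs gives −q + 8 = 6q + 4 ⇒ q = 4/7.

1/7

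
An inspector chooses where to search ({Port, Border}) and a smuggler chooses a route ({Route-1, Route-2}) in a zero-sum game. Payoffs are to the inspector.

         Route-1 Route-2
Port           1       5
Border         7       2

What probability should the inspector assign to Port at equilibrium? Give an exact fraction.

Row minima: Port → 1, Border → 2; maximin = 2.
Column maxima: Route-1 → 7, Route-2 → 5; minimax = 5.
2 ≠ 5, so there is no saddle point; optimal play is mixed.
Let the inspector play Port with probability p. Expected payoff against Route-1: 1p + 7(1−p) = −6p + 7; against Route-2: 5p + 2(1−p) = 3p + 2.
Setting these equal: −6p + 7 = 3p + 2 ⇒ −9p = -5 ⇒ p = 5/9, and the value is (-6)·(5/9) + 7 = 11/3.
For the smuggler: with q = P(Route-1), equating Port's and Border's payoffs gives −4q + 5 = 5q + 2 ⇒ q = 1/3.

5/9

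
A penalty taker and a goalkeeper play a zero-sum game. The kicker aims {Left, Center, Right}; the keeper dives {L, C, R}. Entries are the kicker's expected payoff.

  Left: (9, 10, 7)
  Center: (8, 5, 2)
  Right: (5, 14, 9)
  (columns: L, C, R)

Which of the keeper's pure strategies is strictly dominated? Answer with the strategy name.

R holds the kicker's payoff strictly below C in every row: 7 < 10, 2 < 5, 9 < 14.
So C is strictly dominated for the keeper.

C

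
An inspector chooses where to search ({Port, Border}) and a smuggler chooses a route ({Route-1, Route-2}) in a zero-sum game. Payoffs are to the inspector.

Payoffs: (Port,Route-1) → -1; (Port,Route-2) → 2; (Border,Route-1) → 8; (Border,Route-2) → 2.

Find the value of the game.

2

Row minima: Port → -1, Border → 2; maximin = 2.
Column maxima: Route-1 → 8, Route-2 → 2; minimax = 2.
Since maximin = minimax = 2, there is a saddle point and the value is 2.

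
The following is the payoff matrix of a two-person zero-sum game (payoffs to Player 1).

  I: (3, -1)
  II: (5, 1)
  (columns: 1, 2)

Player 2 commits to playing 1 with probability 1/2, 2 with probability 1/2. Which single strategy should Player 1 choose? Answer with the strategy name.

II

Expected payoff of I: (1/2)·3 + (1/2)·(-1) = 1.
Expected payoff of II: (1/2)·5 + (1/2)·1 = 3.
The largest is 3, so Player 1's best response is II.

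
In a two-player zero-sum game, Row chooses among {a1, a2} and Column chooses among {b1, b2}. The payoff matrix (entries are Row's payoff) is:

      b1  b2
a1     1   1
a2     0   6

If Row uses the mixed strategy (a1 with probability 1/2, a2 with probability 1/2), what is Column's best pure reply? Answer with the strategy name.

b1

If Column plays b1, Row's expected payoff is (1/2)·1 + (1/2)·0 = 1/2.
If Column plays b2, Row's expected payoff is (1/2)·1 + (1/2)·6 = 7/2.
Column minimizes Row's payoff; the smallest is 1/2, so the best response is b1.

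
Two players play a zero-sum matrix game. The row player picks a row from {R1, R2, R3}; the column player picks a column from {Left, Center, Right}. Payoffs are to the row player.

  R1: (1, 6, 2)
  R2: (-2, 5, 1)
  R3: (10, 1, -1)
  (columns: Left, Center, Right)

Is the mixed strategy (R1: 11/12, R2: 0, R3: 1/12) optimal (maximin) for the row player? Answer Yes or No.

Against Left this mix gives (11/12)·1 + (1/12)·10 = 7/4.
Against Center this mix gives (11/12)·6 + (1/12)·1 = 67/12.
Against Right this mix gives (11/12)·2 + (1/12)·(-1) = 7/4.
All of the column player's active replies (Left, Right) yield 7/4, and no column does worse for the row player. The mix makes the column player indifferent and guarantees 7/4, so it is optimal.

Yes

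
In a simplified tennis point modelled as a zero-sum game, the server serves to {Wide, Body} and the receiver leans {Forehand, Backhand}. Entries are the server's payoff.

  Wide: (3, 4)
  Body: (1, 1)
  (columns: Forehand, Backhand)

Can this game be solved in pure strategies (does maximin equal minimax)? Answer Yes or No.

Yes

Row minima: Wide → 3, Body → 1; maximin = 3.
Column maxima: Forehand → 3, Backhand → 4; minimax = 3.
maximin = minimax = 3, so a saddle point exists.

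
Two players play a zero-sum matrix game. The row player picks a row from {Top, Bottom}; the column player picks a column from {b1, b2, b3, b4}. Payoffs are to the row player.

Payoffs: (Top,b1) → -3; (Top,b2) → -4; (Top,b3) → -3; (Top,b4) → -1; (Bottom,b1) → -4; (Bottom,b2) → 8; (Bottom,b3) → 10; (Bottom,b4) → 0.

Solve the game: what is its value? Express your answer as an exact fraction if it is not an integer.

-40/13

Row minima: Top → -4, Bottom → -4; maximin = -4.
Column maxima: b1 → -3, b2 → 8, b3 → 10, b4 → 0; minimax = -3.
-4 ≠ -3, so there is no saddle point; optimal play is mixed.
b3 is strictly dominated by b2 (it gives the row player strictly more in every row), so the column player never plays it.
b4 is strictly dominated by b1 (it gives the row player strictly more in every row), so the column player never plays it.
On the remaining 2×2 (Top, Bottom vs b1, b2):
Let the row player play Top with probability p. Expected payoff against b1: (-3)p + (-4)(1−p) = p − 4; against b2: (-4)p + 8(1−p) = −12p + 8.
Setting these equal: p − 4 = −12p + 8 ⇒ 13p = 12 ⇒ p = 12/13, and the value is (1)·(12/13) − 4 = -40/13.
For the column player: with q = P(b1), equating Top's and Bottom's payoffs gives q − 4 = −12q + 8 ⇒ q = 12/13.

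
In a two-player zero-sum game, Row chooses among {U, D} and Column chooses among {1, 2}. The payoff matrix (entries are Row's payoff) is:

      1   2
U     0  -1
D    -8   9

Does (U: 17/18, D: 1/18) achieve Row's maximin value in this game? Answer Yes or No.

Against 1 this mix gives (17/18)·0 + (1/18)·(-8) = -4/9.
Against 2 this mix gives (17/18)·(-1) + (1/18)·9 = -4/9.
All of Column's active replies (1, 2) yield -4/9, and no column does worse for Row. The mix makes Column indifferent and guarantees -4/9, so it is optimal.

Yes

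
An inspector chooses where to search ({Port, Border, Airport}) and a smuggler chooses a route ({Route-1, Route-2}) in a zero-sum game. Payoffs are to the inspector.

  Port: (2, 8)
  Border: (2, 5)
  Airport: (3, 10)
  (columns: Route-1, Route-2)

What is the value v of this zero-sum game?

3

Row minima: Port → 2, Border → 2, Airport → 3; maximin = 3.
Column maxima: Route-1 → 3, Route-2 → 10; minimax = 3.
Since maximin = minimax = 3, there is a saddle point and the value is 3.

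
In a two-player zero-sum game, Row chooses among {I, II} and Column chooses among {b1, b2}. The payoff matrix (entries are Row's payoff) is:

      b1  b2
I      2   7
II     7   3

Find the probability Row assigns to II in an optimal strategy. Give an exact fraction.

Row minima: I → 2, II → 3; maximin = 3.
Column maxima: b1 → 7, b2 → 7; minimax = 7.
3 ≠ 7, so there is no saddle point; optimal play is mixed.
Let Row play I with probability p. Expected payoff against b1: 2p + 7(1−p) = −5p + 7; against b2: 7p + 3(1−p) = 4p + 3.
Setting these equal: −5p + 7 = 4p + 3 ⇒ −9p = -4 ⇒ p = 4/9, and the value is (-5)·(4/9) + 7 = 43/9.
For Column: with q = P(b1), equating I's and II's payoffs gives −5q + 7 = 4q + 3 ⇒ q = 4/9.

5/9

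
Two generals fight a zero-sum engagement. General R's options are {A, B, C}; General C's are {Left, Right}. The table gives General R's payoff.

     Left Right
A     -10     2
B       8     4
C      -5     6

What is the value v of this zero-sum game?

Row minima: A → -10, B → 4, C → -5; maximin = 4.
Column maxima: Left → 8, Right → 6; minimax = 6.
4 ≠ 6, so there is no saddle point; optimal play is mixed.
A is strictly dominated by B, so General R never plays it.
On the remaining 2×2 (B, C vs Left, Right):
Let General R play B with probability p. Expected payoff against Left: 8p + (-5)(1−p) = 13p − 5; against Right: 4p + 6(1−p) = −2p + 6.
Setting these equal: 13p − 5 = −2p + 6 ⇒ 15p = 11 ⇒ p = 11/15, and the value is (13)·(11/15) − 5 = 68/15.
For General C: with q = P(Left), equating B's and C's payoffs gives 4q + 4 = −11q + 6 ⇒ q = 2/15.

68/15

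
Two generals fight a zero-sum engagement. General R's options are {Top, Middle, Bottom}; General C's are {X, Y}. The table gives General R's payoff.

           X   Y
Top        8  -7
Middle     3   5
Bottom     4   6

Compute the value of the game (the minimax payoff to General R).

Row minima: Top → -7, Middle → 3, Bottom → 4; maximin = 4.
Column maxima: X → 8, Y → 6; minimax = 6.
4 ≠ 6, so there is no saddle point; optimal play is mixed.
Middle is strictly dominated by Bottom, so General R never plays it.
On the remaining 2×2 (Top, Bottom vs X, Y):
Let General R play Top with probability p. Expected payoff against X: 8p + 4(1−p) = 4p + 4; against Y: (-7)p + 6(1−p) = −13p + 6.
Setting these equal: 4p + 4 = −13p + 6 ⇒ 17p = 2 ⇒ p = 2/17, and the value is (4)·(2/17) + 4 = 76/17.
For General C: with q = P(X), equating Top's and Bottom's payoffs gives 15q − 7 = −2q + 6 ⇒ q = 13/17.

76/17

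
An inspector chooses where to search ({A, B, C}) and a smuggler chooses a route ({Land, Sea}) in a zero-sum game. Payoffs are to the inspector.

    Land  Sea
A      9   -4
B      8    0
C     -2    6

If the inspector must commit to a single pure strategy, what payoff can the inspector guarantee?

Row minima: A → -4, B → 0, C → -2.
The best of these is 0.

0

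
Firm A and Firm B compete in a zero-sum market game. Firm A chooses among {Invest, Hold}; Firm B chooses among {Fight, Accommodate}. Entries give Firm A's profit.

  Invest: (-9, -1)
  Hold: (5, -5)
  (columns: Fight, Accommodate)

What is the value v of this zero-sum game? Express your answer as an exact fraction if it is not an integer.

Row minima: Invest → -9, Hold → -5; maximin = -5.
Column maxima: Fight → 5, Accommodate → -1; minimax = -1.
-5 ≠ -1, so there is no saddle point; optimal play is mixed.
Let Firm A play Invest with probability p. Expected payoff against Fight: (-9)p + 5(1−p) = −14p + 5; against Accommodate: (-1)p + (-5)(1−p) = 4p − 5.
Setting these equal: −14p + 5 = 4p − 5 ⇒ −18p = -10 ⇒ p = 5/9, and the value is (-14)·(5/9) + 5 = -25/9.
For Firm B: with q = P(Fight), equating Invest's and Hold's payoffs gives −8q − 1 = 10q − 5 ⇒ q = 2/9.

-25/9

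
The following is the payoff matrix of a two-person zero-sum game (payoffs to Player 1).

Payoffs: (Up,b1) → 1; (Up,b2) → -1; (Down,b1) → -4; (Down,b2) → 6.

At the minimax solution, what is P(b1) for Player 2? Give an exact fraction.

7/12

Row minima: Up → -1, Down → -4; maximin = -1.
Column maxima: b1 → 1, b2 → 6; minimax = 1.
-1 ≠ 1, so there is no saddle point; optimal play is mixed.
Let Player 1 play Up with probability p. Expected payoff against b1: 1p + (-4)(1−p) = 5p − 4; against b2: (-1)p + 6(1−p) = −7p + 6.
Setting these equal: 5p − 4 = −7p + 6 ⇒ 12p = 10 ⇒ p = 5/6, and the value is (5)·(5/6) − 4 = 1/6.
For Player 2: with q = P(b1), equating Up's and Down's payoffs gives 2q − 1 = −10q + 6 ⇒ q = 7/12.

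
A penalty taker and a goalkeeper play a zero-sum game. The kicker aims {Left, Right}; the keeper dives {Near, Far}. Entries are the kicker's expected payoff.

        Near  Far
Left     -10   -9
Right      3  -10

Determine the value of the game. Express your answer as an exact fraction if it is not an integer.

Row minima: Left → -10, Right → -10; maximin = -10.
Column maxima: Near → 3, Far → -9; minimax = -9.
-10 ≠ -9, so there is no saddle point; optimal play is mixed.
Let the kicker play Left with probability p. Expected payoff against Near: (-10)p + 3(1−p) = −13p + 3; against Far: (-9)p + (-10)(1−p) = p − 10.
Setting these equal: −13p + 3 = p − 10 ⇒ −14p = -13 ⇒ p = 13/14, and the value is (-13)·(13/14) + 3 = -127/14.
For the keeper: with q = P(Near), equating Left's and Right's payoffs gives −q − 9 = 13q − 10 ⇒ q = 1/14.

-127/14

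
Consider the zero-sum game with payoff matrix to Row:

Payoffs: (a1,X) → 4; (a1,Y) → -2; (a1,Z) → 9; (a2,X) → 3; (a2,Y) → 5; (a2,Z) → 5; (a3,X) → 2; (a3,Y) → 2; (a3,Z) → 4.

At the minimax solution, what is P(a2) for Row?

3/4

Row minima: a1 → -2, a2 → 3, a3 → 2; maximin = 3.
Column maxima: X → 4, Y → 5, Z → 9; minimax = 4.
3 ≠ 4, so there is no saddle point; optimal play is mixed.
a3 is strictly dominated by a2, so Row never plays it.
Z is strictly dominated by X (it gives Row strictly more in every row), so Column never plays it.
On the remaining 2×2 (a1, a2 vs X, Y):
Let Row play a1 with probability p. Expected payoff against X: 4p + 3(1−p) = p + 3; against Y: (-2)p + 5(1−p) = −7p + 5.
Setting these equal: p + 3 = −7p + 5 ⇒ 8p = 2 ⇒ p = 1/4, and the value is (1)·(1/4) + 3 = 13/4.
For Column: with q = P(X), equating a1's and a2's payoffs gives 6q − 2 = −2q + 5 ⇒ q = 7/8.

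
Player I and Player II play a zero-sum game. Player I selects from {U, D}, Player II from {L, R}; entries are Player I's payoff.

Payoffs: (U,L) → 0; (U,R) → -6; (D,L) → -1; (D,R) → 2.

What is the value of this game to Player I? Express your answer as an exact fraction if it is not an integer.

-2/3

Row minima: U → -6, D → -1; maximin = -1.
Column maxima: L → 0, R → 2; minimax = 0.
-1 ≠ 0, so there is no saddle point; optimal play is mixed.
Let Player I play U with probability p. Expected payoff against L: 0p + (-1)(1−p) = p − 1; against R: (-6)p + 2(1−p) = −8p + 2.
Setting these equal: p − 1 = −8p + 2 ⇒ 9p = 3 ⇒ p = 1/3, and the value is (1)·(1/3) − 1 = -2/3.
For Player II: with q = P(L), equating U's and D's payoffs gives 6q − 6 = −3q + 2 ⇒ q = 8/9.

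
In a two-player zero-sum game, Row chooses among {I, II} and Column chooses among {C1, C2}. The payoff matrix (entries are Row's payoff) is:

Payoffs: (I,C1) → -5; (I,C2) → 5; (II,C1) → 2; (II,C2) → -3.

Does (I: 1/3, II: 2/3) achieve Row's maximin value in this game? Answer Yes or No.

Against C1 this mix gives (1/3)·(-5) + (2/3)·2 = -1/3.
Against C2 this mix gives (1/3)·5 + (2/3)·(-3) = -1/3.
All of Column's active replies (C1, C2) yield -1/3, and no column does worse for Row. The mix makes Column indifferent and guarantees -1/3, so it is optimal.

Yes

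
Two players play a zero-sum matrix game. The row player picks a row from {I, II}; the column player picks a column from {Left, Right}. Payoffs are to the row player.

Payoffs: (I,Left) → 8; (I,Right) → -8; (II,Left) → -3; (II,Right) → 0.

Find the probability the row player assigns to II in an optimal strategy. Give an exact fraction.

16/19

Row minima: I → -8, II → -3; maximin = -3.
Column maxima: Left → 8, Right → 0; minimax = 0.
-3 ≠ 0, so there is no saddle point; optimal play is mixed.
Let the row player play I with probability p. Expected payoff against Left: 8p + (-3)(1−p) = 11p − 3; against Right: (-8)p + 0(1−p) = −8p.
Setting these equal: 11p − 3 = −8p ⇒ 19p = 3 ⇒ p = 3/19, and the value is (11)·(3/19) − 3 = -24/19.
For the column player: with q = P(Left), equating I's and II's payoffs gives 16q − 8 = −3q ⇒ q = 8/19.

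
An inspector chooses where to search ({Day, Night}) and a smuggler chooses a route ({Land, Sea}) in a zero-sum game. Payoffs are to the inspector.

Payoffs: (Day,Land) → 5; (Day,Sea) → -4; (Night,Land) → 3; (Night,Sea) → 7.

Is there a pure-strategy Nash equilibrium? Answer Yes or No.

No

Row minima: Day → -4, Night → 3; maximin = 3.
Column maxima: Land → 5, Sea → 7; minimax = 5.
3 ≠ 5, so no pure-strategy equilibrium exists.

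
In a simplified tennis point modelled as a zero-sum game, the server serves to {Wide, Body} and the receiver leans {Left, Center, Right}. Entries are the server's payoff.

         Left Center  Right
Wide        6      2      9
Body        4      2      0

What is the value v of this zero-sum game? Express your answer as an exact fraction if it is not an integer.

Row minima: Wide → 2, Body → 0; maximin = 2.
Column maxima: Left → 6, Center → 2, Right → 9; minimax = 2.
Since maximin = minimax = 2, there is a saddle point and the value is 2.

2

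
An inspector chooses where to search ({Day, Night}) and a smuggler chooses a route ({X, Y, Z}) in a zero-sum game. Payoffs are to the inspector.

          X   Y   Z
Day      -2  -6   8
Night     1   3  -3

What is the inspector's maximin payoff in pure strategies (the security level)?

-3

Row minima: Day → -6, Night → -3.
The best of these is -3.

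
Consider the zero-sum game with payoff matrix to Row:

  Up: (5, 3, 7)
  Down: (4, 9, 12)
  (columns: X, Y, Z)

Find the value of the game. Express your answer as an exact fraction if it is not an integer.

33/7

Row minima: Up → 3, Down → 4; maximin = 4.
Column maxima: X → 5, Y → 9, Z → 12; minimax = 5.
4 ≠ 5, so there is no saddle point; optimal play is mixed.
Z is strictly dominated by X (it gives Row strictly more in every row), so Column never plays it.
On the remaining 2×2 (Up, Down vs X, Y):
Let Row play Up with probability p. Expected payoff against X: 5p + 4(1−p) = p + 4; against Y: 3p + 9(1−p) = −6p + 9.
Setting these equal: p + 4 = −6p + 9 ⇒ 7p = 5 ⇒ p = 5/7, and the value is (1)·(5/7) + 4 = 33/7.
For Column: with q = P(X), equating Up's and Down's payoffs gives 2q + 3 = −5q + 9 ⇒ q = 6/7.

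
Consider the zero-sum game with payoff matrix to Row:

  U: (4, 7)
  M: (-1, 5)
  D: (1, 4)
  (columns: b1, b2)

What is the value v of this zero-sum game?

Row minima: U → 4, M → -1, D → 1; maximin = 4.
Column maxima: b1 → 4, b2 → 7; minimax = 4.
Since maximin = minimax = 4, there is a saddle point and the value is 4.

4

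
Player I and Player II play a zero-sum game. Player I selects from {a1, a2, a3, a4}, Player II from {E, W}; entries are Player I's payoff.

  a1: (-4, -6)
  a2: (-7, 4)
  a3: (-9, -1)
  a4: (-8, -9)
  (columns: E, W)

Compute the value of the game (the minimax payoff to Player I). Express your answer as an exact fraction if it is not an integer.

Row minima: a1 → -6, a2 → -7, a3 → -9, a4 → -9; maximin = -6.
Column maxima: E → -4, W → 4; minimax = -4.
-6 ≠ -4, so there is no saddle point; optimal play is mixed.
a3 is strictly dominated by a2, so Player I never plays it.
a4 is strictly dominated by a1, so Player I never plays it.
On the remaining 2×2 (a1, a2 vs E, W):
Let Player I play a1 with probability p. Expected payoff against E: (-4)p + (-7)(1−p) = 3p − 7; against W: (-6)p + 4(1−p) = −10p + 4.
Setting these equal: 3p − 7 = −10p + 4 ⇒ 13p = 11 ⇒ p = 11/13, and the value is (3)·(11/13) − 7 = -58/13.
For Player II: with q = P(E), equating a1's and a2's payoffs gives 2q − 6 = −11q + 4 ⇒ q = 10/13.

-58/13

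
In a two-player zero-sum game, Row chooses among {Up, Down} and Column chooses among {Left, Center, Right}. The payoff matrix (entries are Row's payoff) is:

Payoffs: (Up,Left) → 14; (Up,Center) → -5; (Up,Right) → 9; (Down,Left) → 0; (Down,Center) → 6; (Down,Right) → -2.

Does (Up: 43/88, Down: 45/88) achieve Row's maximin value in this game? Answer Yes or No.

No

Against Left this mix gives (43/88)·14 + (45/88)·0 = 301/44.
Against Center this mix gives (43/88)·(-5) + (45/88)·6 = 5/8.
Against Right this mix gives (43/88)·9 + (45/88)·(-2) = 27/8.
Column will play Center, holding Row to 5/8. Shifting weight toward the row that does better against Center would raise this floor (the equalizing mix achieves 2 against both Center and Right), so the proposed strategy is not optimal.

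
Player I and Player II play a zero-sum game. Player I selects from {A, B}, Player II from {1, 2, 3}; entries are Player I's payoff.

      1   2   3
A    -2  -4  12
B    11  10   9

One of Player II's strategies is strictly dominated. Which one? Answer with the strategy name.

2 holds Player I's payoff strictly below 1 in every row: -4 < -2, 10 < 11.
So 1 is strictly dominated for Player II.

1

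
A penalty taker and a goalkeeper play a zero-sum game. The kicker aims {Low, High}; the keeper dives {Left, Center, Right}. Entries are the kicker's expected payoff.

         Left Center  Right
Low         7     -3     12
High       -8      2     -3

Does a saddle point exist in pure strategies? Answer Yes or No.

No

Row minima: Low → -3, High → -8; maximin = -3.
Column maxima: Left → 7, Center → 2, Right → 12; minimax = 2.
-3 ≠ 2, so no pure-strategy equilibrium exists.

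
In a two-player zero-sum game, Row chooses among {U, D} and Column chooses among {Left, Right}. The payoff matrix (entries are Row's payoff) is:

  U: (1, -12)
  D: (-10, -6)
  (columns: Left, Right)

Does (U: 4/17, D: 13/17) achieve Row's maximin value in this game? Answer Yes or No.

Yes

Against Left this mix gives (4/17)·1 + (13/17)·(-10) = -126/17.
Against Right this mix gives (4/17)·(-12) + (13/17)·(-6) = -126/17.
All of Column's active replies (Left, Right) yield -126/17, and no column does worse for Row. The mix makes Column indifferent and guarantees -126/17, so it is optimal.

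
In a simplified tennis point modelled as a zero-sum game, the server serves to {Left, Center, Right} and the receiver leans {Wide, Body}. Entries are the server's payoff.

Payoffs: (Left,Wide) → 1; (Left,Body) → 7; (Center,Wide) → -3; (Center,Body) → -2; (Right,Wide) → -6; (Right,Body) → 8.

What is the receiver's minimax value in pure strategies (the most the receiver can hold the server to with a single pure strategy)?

1

Column maxima: Wide → 1, Body → 8.
The smallest of these is 1.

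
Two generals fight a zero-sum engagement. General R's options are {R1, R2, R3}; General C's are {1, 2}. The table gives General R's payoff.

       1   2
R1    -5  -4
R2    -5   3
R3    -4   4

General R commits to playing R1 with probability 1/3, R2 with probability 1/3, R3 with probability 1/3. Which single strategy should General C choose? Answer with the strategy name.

If General C plays 1, General R's expected payoff is (1/3)·(-5) + (1/3)·(-5) + (1/3)·(-4) = -14/3.
If General C plays 2, General R's expected payoff is (1/3)·(-4) + (1/3)·3 + (1/3)·4 = 1.
General C minimizes General R's payoff; the smallest is -14/3, so the best response is 1.

1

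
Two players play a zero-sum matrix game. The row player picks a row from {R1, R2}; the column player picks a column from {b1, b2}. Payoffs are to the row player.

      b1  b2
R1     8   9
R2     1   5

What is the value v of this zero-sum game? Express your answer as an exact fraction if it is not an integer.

Row minima: R1 → 8, R2 → 1; maximin = 8.
Column maxima: b1 → 8, b2 → 9; minimax = 8.
Since maximin = minimax = 8, there is a saddle point and the value is 8.

8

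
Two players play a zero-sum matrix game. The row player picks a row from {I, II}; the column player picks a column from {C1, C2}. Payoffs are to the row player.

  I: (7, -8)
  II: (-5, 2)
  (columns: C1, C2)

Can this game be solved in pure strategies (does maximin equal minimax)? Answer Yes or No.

No

Row minima: I → -8, II → -5; maximin = -5.
Column maxima: C1 → 7, C2 → 2; minimax = 2.
-5 ≠ 2, so no pure-strategy equilibrium exists.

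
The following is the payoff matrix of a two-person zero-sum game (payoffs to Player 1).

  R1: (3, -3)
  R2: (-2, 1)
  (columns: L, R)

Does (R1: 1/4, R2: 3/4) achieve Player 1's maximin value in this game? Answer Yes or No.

Against L this mix gives (1/4)·3 + (3/4)·(-2) = -3/4.
Against R this mix gives (1/4)·(-3) + (3/4)·1 = 0.
Player 2 will play L, holding Player 1 to -3/4. Shifting weight toward the row that does better against L would raise this floor (the equalizing mix achieves -1/3 against both L and R), so the proposed strategy is not optimal.

No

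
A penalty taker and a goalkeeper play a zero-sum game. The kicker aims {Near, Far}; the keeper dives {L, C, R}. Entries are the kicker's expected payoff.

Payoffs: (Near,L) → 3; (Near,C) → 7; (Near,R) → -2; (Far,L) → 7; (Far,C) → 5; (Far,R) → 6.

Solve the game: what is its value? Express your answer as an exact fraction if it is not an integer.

26/5

Row minima: Near → -2, Far → 5; maximin = 5.
Column maxima: L → 7, C → 7, R → 6; minimax = 6.
5 ≠ 6, so there is no saddle point; optimal play is mixed.
L is strictly dominated by R (it gives the kicker strictly more in every row), so the keeper never plays it.
On the remaining 2×2 (Near, Far vs C, R):
Let the kicker play Near with probability p. Expected payoff against C: 7p + 5(1−p) = 2p + 5; against R: (-2)p + 6(1−p) = −8p + 6.
Setting these equal: 2p + 5 = −8p + 6 ⇒ 10p = 1 ⇒ p = 1/10, and the value is (2)·(1/10) + 5 = 26/5.
For the keeper: with q = P(C), equating Near's and Far's payoffs gives 9q − 2 = −q + 6 ⇒ q = 4/5.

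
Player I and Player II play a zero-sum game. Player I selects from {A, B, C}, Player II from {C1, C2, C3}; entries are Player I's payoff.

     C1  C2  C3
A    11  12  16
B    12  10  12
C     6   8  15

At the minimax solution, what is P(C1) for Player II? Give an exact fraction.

Row minima: A → 11, B → 10, C → 6; maximin = 11.
Column maxima: C1 → 12, C2 → 12, C3 → 16; minimax = 12.
11 ≠ 12, so there is no saddle point; optimal play is mixed.
C is strictly dominated by A, so Player I never plays it.
C3 is strictly dominated by C2 (it gives Player I strictly more in every row), so Player II never plays it.
On the remaining 2×2 (A, B vs C1, C2):
Let Player I play A with probability p. Expected payoff against C1: 11p + 12(1−p) = −p + 12; against C2: 12p + 10(1−p) = 2p + 10.
Setting these equal: −p + 12 = 2p + 10 ⇒ −3p = -2 ⇒ p = 2/3, and the value is (-1)·(2/3) + 12 = 34/3.
For Player II: with q = P(C1), equating A's and B's payoffs gives −q + 12 = 2q + 10 ⇒ q = 2/3.

2/3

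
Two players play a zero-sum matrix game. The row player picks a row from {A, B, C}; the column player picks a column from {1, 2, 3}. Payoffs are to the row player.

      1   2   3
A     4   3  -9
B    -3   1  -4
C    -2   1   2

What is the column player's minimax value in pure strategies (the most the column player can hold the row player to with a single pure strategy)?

2

Column maxima: 1 → 4, 2 → 3, 3 → 2.
The smallest of these is 2.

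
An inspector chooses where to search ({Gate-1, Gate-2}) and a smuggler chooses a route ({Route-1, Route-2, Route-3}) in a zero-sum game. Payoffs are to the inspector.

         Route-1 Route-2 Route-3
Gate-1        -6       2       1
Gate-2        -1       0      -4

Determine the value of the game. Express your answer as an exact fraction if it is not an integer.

Row minima: Gate-1 → -6, Gate-2 → -4; maximin = -4.
Column maxima: Route-1 → -1, Route-2 → 2, Route-3 → 1; minimax = -1.
-4 ≠ -1, so there is no saddle point; optimal play is mixed.
Route-2 is strictly dominated by Route-1 (it gives the inspector strictly more in every row), so the smuggler never plays it.
On the remaining 2×2 (Gate-1, Gate-2 vs Route-1, Route-3):
Let the inspector play Gate-1 with probability p. Expected payoff against Route-1: (-6)p + (-1)(1−p) = −5p − 1; against Route-3: 1p + (-4)(1−p) = 5p − 4.
Setting these equal: −5p − 1 = 5p − 4 ⇒ −10p = -3 ⇒ p = 3/10, and the value is (-5)·(3/10) − 1 = -5/2.
For the smuggler: with q = P(Route-1), equating Gate-1's and Gate-2's payoffs gives −7q + 1 = 3q − 4 ⇒ q = 1/2.

-5/2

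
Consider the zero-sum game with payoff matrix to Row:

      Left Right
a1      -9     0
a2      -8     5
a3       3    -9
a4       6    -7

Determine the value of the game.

Row minima: a1 → -9, a2 → -8, a3 → -9, a4 → -7; maximin = -7.
Column maxima: Left → 6, Right → 5; minimax = 5.
-7 ≠ 5, so there is no saddle point; optimal play is mixed.
a1 is strictly dominated by a2, so Row never plays it.
a3 is strictly dominated by a4, so Row never plays it.
On the remaining 2×2 (a2, a4 vs Left, Right):
Let Row play a2 with probability p. Expected payoff against Left: (-8)p + 6(1−p) = −14p + 6; against Right: 5p + (-7)(1−p) = 12p − 7.
Setting these equal: −14p + 6 = 12p − 7 ⇒ −26p = -13 ⇒ p = 1/2, and the value is (-14)·(1/2) + 6 = -1.
For Column: with q = P(Left), equating a2's and a4's payoffs gives −13q + 5 = 13q − 7 ⇒ q = 6/13.

-1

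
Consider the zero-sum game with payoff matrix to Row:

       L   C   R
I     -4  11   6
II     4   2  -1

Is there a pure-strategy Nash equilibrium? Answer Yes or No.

No

Row minima: I → -4, II → -1; maximin = -1.
Column maxima: L → 4, C → 11, R → 6; minimax = 4.
-1 ≠ 4, so no pure-strategy equilibrium exists.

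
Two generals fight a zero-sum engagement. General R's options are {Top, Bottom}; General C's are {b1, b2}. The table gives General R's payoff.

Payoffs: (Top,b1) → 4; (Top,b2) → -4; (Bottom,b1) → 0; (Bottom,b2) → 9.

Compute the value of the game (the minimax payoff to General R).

Row minima: Top → -4, Bottom → 0; maximin = 0.
Column maxima: b1 → 4, b2 → 9; minimax = 4.
0 ≠ 4, so there is no saddle point; optimal play is mixed.
Let General R play Top with probability p. Expected payoff against b1: 4p + 0(1−p) = 4p; against b2: (-4)p + 9(1−p) = −13p + 9.
Setting these equal: 4p = −13p + 9 ⇒ 17p = 9 ⇒ p = 9/17, and the value is (4)·(9/17) = 36/17.
For General C: with q = P(b1), equating Top's and Bottom's payoffs gives 8q − 4 = −9q + 9 ⇒ q = 13/17.

36/17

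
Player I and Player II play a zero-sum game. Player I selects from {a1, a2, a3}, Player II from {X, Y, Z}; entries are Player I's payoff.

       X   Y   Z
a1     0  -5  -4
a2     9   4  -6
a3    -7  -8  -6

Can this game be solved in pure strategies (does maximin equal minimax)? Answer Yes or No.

No

Row minima: a1 → -5, a2 → -6, a3 → -8; maximin = -5.
Column maxima: X → 9, Y → 4, Z → -4; minimax = -4.
-5 ≠ -4, so no pure-strategy equilibrium exists.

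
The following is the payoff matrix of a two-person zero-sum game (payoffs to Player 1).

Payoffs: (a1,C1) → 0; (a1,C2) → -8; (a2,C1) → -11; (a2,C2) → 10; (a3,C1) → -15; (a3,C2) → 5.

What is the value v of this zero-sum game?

-88/29

Row minima: a1 → -8, a2 → -11, a3 → -15; maximin = -8.
Column maxima: C1 → 0, C2 → 10; minimax = 0.
-8 ≠ 0, so there is no saddle point; optimal play is mixed.
a3 is strictly dominated by a2, so Player 1 never plays it.
On the remaining 2×2 (a1, a2 vs C1, C2):
Let Player 1 play a1 with probability p. Expected payoff against C1: 0p + (-11)(1−p) = 11p − 11; against C2: (-8)p + 10(1−p) = −18p + 10.
Setting these equal: 11p − 11 = −18p + 10 ⇒ 29p = 21 ⇒ p = 21/29, and the value is (11)·(21/29) − 11 = -88/29.
For Player 2: with q = P(C1), equating a1's and a2's payoffs gives 8q − 8 = −21q + 10 ⇒ q = 18/29.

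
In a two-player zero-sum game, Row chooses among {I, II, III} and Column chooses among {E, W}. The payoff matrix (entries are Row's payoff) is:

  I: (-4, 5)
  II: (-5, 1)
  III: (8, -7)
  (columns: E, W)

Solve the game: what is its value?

1/2

Row minima: I → -4, II → -5, III → -7; maximin = -4.
Column maxima: E → 8, W → 5; minimax = 5.
-4 ≠ 5, so there is no saddle point; optimal play is mixed.
II is strictly dominated by I, so Row never plays it.
On the remaining 2×2 (I, III vs E, W):
Let Row play I with probability p. Expected payoff against E: (-4)p + 8(1−p) = −12p + 8; against W: 5p + (-7)(1−p) = 12p − 7.
Setting these equal: −12p + 8 = 12p − 7 ⇒ −24p = -15 ⇒ p = 5/8, and the value is (-12)·(5/8) + 8 = 1/2.
For Column: with q = P(E), equating I's and III's payoffs gives −9q + 5 = 15q − 7 ⇒ q = 1/2.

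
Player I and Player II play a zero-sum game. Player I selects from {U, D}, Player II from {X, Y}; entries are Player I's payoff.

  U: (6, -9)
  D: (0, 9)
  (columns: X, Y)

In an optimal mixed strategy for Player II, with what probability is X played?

3/4

Row minima: U → -9, D → 0; maximin = 0.
Column maxima: X → 6, Y → 9; minimax = 6.
0 ≠ 6, so there is no saddle point; optimal play is mixed.
Let Player I play U with probability p. Expected payoff against X: 6p + 0(1−p) = 6p; against Y: (-9)p + 9(1−p) = −18p + 9.
Setting these equal: 6p = −18p + 9 ⇒ 24p = 9 ⇒ p = 3/8, and the value is (6)·(3/8) = 9/4.
For Player II: with q = P(X), equating U's and D's payoffs gives 15q − 9 = −9q + 9 ⇒ q = 3/4.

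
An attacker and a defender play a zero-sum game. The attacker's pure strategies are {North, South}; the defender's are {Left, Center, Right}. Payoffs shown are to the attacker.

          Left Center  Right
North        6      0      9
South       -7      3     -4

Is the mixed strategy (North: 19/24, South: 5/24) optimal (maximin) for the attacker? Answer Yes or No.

No

Against Left this mix gives (19/24)·6 + (5/24)·(-7) = 79/24.
Against Center this mix gives (19/24)·0 + (5/24)·3 = 5/8.
Against Right this mix gives (19/24)·9 + (5/24)·(-4) = 151/24.
The defender will play Center, holding the attacker to 5/8. Shifting weight toward the row that does better against Center would raise this floor (the equalizing mix achieves 9/8 against both Center and Left), so the proposed strategy is not optimal.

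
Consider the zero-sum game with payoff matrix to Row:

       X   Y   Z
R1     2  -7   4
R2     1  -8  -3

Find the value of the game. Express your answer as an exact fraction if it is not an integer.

Row minima: R1 → -7, R2 → -8; maximin = -7.
Column maxima: X → 2, Y → -7, Z → 4; minimax = -7.
Since maximin = minimax = -7, there is a saddle point and the value is -7.

-7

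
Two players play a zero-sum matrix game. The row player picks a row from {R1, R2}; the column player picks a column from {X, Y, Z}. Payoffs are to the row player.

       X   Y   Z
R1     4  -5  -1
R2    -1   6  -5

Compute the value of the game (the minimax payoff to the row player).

Row minima: R1 → -5, R2 → -5; maximin = -5.
Column maxima: X → 4, Y → 6, Z → -1; minimax = -1.
-5 ≠ -1, so there is no saddle point; optimal play is mixed.
X is strictly dominated by Z (it gives the row player strictly more in every row), so the column player never plays it.
On the remaining 2×2 (R1, R2 vs Y, Z):
Let the row player play R1 with probability p. Expected payoff against Y: (-5)p + 6(1−p) = −11p + 6; against Z: (-1)p + (-5)(1−p) = 4p − 5.
Setting these equal: −11p + 6 = 4p − 5 ⇒ −15p = -11 ⇒ p = 11/15, and the value is (-11)·(11/15) + 6 = -31/15.
For the column player: with q = P(Y), equating R1's and R2's payoffs gives −4q − 1 = 11q − 5 ⇒ q = 4/15.

-31/15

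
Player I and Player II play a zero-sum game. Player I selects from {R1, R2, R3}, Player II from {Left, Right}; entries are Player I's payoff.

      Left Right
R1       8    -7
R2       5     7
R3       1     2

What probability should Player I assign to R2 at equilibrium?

15/17

Row minima: R1 → -7, R2 → 5, R3 → 1; maximin = 5.
Column maxima: Left → 8, Right → 7; minimax = 7.
5 ≠ 7, so there is no saddle point; optimal play is mixed.
R3 is strictly dominated by R2, so Player I never plays it.
On the remaining 2×2 (R1, R2 vs Left, Right):
Let Player I play R1 with probability p. Expected payoff against Left: 8p + 5(1−p) = 3p + 5; against Right: (-7)p + 7(1−p) = −14p + 7.
Setting these equal: 3p + 5 = −14p + 7 ⇒ 17p = 2 ⇒ p = 2/17, and the value is (3)·(2/17) + 5 = 91/17.
For Player II: with q = P(Left), equating R1's and R2's payoffs gives 15q − 7 = −2q + 7 ⇒ q = 14/17.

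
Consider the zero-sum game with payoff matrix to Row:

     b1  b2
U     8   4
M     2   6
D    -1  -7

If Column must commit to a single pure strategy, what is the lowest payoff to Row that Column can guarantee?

6

Column maxima: b1 → 8, b2 → 6.
The smallest of these is 6.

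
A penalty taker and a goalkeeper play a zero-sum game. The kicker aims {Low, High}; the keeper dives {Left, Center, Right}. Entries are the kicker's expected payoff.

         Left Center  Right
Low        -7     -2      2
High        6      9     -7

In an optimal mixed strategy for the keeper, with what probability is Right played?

13/22

Row minima: Low → -7, High → -7; maximin = -7.
Column maxima: Left → 6, Center → 9, Right → 2; minimax = 2.
-7 ≠ 2, so there is no saddle point; optimal play is mixed.
Center is strictly dominated by Left (it gives the kicker strictly more in every row), so the keeper never plays it.
On the remaining 2×2 (Low, High vs Left, Right):
Let the kicker play Low with probability p. Expected payoff against Left: (-7)p + 6(1−p) = −13p + 6; against Right: 2p + (-7)(1−p) = 9p − 7.
Setting these equal: −13p + 6 = 9p − 7 ⇒ −22p = -13 ⇒ p = 13/22, and the value is (-13)·(13/22) + 6 = -37/22.
For the keeper: with q = P(Left), equating Low's and High's payoffs gives −9q + 2 = 13q − 7 ⇒ q = 9/22.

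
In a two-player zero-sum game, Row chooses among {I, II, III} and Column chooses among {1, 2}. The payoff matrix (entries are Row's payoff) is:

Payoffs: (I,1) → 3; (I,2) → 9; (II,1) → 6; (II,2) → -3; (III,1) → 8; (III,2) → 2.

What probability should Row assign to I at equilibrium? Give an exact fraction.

1/2

Row minima: I → 3, II → -3, III → 2; maximin = 3.
Column maxima: 1 → 8, 2 → 9; minimax = 8.
3 ≠ 8, so there is no saddle point; optimal play is mixed.
II is strictly dominated by III, so Row never plays it.
On the remaining 2×2 (I, III vs 1, 2):
Let Row play I with probability p. Expected payoff against 1: 3p + 8(1−p) = −5p + 8; against 2: 9p + 2(1−p) = 7p + 2.
Setting these equal: −5p + 8 = 7p + 2 ⇒ −12p = -6 ⇒ p = 1/2, and the value is (-5)·(1/2) + 8 = 11/2.
For Column: with q = P(1), equating I's and III's payoffs gives −6q + 9 = 6q + 2 ⇒ q = 7/12.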